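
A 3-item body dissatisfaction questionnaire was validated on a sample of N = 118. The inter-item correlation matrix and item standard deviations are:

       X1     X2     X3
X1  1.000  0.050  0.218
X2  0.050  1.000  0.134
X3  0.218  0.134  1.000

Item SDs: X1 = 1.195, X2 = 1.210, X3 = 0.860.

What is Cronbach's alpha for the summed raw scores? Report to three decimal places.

Σσ²ᵢ = 1.195² + 1.210² + 0.860² = 3.6317
Covariances σ_ij = r_ij · s_i · s_j:
  σ(X1,X2) = 0.050 × 1.195 × 1.210 = 0.0723
  σ(X1,X3) = 0.218 × 1.195 × 0.860 = 0.2240
  σ(X2,X3) = 0.134 × 1.210 × 0.860 = 0.1394
σ²_T = Σσ²ᵢ + 2·Σσ_ij = 3.6317 + 2 × 0.4357 = 4.5031
α = (3/2)·(1 − 3.6317/4.5031) = 0.290

Cronbach's alpha = 0.290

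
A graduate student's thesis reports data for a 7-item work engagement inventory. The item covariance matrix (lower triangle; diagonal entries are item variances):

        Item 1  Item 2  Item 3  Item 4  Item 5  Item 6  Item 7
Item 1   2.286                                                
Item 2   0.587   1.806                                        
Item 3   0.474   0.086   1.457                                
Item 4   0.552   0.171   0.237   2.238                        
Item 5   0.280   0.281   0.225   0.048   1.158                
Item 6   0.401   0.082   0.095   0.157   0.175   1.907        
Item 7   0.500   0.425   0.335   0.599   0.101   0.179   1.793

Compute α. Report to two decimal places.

Σσᵢ² = 2.286 + 1.806 + 1.457 + 2.238 + 1.158 + 1.907 + 1.793 = 12.645
Σ_{i<j} σ_ij = 5.990
σ²_total = 12.645 + 2 × 5.990 = 24.625
α = (k/(k−1))·(1 − Σσᵢ²/σ²_total) = (7/6)·(1 − 12.645/24.625) = 0.57

α = 0.57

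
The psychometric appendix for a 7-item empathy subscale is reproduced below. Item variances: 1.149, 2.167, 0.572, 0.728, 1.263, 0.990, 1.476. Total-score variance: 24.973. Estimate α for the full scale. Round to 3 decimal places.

Σσᵢ² = 1.149 + 2.167 + 0.572 + 0.728 + 1.263 + 0.990 + 1.476 = 8.345
α = (k/(k−1))·(1 − Σσᵢ²/σ²_total) = (7/6)·(1 − 8.345/24.973) = 0.777

α = 0.777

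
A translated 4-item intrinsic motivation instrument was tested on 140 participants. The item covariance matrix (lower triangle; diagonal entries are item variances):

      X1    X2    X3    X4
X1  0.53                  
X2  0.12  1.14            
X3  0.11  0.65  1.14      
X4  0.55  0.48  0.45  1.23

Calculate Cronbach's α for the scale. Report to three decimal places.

Cronbach's α = 0.718

Σσᵢ² = 0.53 + 1.14 + 1.14 + 1.23 = 4.04
Sum of off-diagonal covariances = 2.36
Var(T) = 4.04 + 2 × 2.36 = 8.76
α = (k/(k−1))·(1 − Σσᵢ²/Var(T)) = (4/3)·(1 − 4.04/8.76) = 0.718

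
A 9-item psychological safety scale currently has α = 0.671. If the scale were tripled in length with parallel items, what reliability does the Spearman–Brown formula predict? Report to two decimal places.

Length factor m = 3
α' = m·α / (1 + (m−1)·α)
   = 3 × 0.671 / (1 + (3 − 1) × 0.671)
   = 2.0130 / 2.3420 = 0.86

predicted reliability = 0.86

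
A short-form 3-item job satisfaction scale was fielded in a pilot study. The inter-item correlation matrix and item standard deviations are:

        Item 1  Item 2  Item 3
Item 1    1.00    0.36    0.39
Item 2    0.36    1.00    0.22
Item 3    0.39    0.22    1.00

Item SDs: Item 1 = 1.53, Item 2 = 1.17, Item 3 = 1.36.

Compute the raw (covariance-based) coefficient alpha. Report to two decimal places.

Σσ²ᵢ = 1.53² + 1.17² + 1.36² = 5.5594
Covariances σ_ij = r_ij · s_i · s_j:
  σ(Item 1,Item 2) = 0.36 × 1.53 × 1.17 = 0.6444
  σ(Item 1,Item 3) = 0.39 × 1.53 × 1.36 = 0.8115
  σ(Item 2,Item 3) = 0.22 × 1.17 × 1.36 = 0.3501
σ²_T = Σσ²ᵢ + 2·Σσ_ij = 5.5594 + 2 × 1.8060 = 9.1714
α = (3/2)·(1 − 5.5594/9.1714) = 0.59

α = 0.59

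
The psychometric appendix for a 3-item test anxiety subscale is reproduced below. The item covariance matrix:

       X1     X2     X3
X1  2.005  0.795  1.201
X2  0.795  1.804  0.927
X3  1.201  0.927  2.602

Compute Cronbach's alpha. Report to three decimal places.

Σσ²ᵢ = 2.005 + 1.804 + 2.602 = 6.411
Sum of the distinct covariances = 2.923
total variance = 6.411 + 2 × 2.923 = 12.257
α = (k/(k−1))·(1 − Σσ²ᵢ/total variance) = (3/2)·(1 − 6.411/12.257) = 0.715

Cronbach's alpha = 0.715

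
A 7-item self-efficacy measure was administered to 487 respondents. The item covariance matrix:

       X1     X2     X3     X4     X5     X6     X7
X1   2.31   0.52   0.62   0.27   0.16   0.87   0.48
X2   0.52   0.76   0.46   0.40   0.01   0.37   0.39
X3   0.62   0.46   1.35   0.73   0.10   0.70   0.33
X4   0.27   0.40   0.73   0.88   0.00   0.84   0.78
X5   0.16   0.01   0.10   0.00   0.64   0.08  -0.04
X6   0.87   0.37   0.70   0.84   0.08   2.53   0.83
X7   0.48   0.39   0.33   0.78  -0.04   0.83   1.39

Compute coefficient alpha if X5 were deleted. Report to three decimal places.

Remaining items: X1, X2, X3, X4, X6, X7 (k = 6).
sum of item variances = 2.31 + 0.76 + 1.35 + 0.88 + 2.53 + 1.39 = 9.22
σ²_total = 9.22 + 2 × 8.59 = 26.40
α (item deleted) = (6/5)·(1 − 9.22/26.40) = 0.781

α = 0.781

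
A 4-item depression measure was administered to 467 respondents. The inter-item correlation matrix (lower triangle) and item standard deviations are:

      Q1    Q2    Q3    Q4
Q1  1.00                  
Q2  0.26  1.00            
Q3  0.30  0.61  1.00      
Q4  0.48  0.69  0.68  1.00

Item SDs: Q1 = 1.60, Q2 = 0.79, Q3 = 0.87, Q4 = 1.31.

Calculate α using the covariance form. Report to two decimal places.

α = 0.75

Σσ²ᵢ = 1.60² + 0.79² + 0.87² + 1.31² = 5.6571
Covariances σ_ij = r_ij · s_i · s_j:
  σ(Q1,Q2) = 0.26 × 1.60 × 0.79 = 0.3286
  σ(Q1,Q3) = 0.30 × 1.60 × 0.87 = 0.4176
  σ(Q1,Q4) = 0.48 × 1.60 × 1.31 = 1.0061
  σ(Q2,Q3) = 0.61 × 0.79 × 0.87 = 0.4193
  σ(Q2,Q4) = 0.69 × 0.79 × 1.31 = 0.7141
  σ(Q3,Q4) = 0.68 × 0.87 × 1.31 = 0.7750
σ²_T = Σσ²ᵢ + 2·Σσ_ij = 5.6571 + 2 × 3.6607 = 12.9785
α = (4/3)·(1 − 5.6571/12.9785) = 0.75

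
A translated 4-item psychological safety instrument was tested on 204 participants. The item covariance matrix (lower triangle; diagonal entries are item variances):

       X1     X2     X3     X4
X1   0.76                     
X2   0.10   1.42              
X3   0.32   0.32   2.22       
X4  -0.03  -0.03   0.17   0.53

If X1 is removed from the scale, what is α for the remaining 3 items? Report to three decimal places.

Remaining items: X2, X3, X4 (k = 3).
Σσᵢ² = 1.42 + 2.22 + 0.53 = 4.17
Var(T) = 4.17 + 2 × 0.46 = 5.09
α (item deleted) = (3/2)·(1 − 4.17/5.09) = 0.271

α = 0.271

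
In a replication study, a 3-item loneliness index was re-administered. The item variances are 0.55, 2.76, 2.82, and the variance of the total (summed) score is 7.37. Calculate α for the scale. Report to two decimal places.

α = 0.25

ΣVar(i) = 0.55 + 2.76 + 2.82 = 6.13
α = (k/(k−1))·(1 − ΣVar(i)/σ²_total) = (3/2)·(1 − 6.13/7.37) = 0.25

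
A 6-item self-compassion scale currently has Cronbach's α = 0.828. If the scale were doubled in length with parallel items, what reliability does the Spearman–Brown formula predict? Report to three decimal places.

predicted reliability = 0.906

Length factor m = 2
α' = m·α / (1 + (m−1)·α)
   = 2 × 0.828 / (1 + (2 − 1) × 0.828)
   = 1.6560 / 1.8280 = 0.906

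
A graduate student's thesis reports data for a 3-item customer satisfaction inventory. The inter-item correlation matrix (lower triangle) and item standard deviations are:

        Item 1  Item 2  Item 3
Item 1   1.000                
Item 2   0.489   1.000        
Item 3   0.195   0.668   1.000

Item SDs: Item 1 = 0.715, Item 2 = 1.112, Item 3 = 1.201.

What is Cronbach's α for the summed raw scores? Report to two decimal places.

Σσ²ᵢ = 0.715² + 1.112² + 1.201² = 3.1902
Covariances σ_ij = r_ij · s_i · s_j:
  σ(Item 1,Item 2) = 0.489 × 0.715 × 1.112 = 0.3888
  σ(Item 1,Item 3) = 0.195 × 0.715 × 1.201 = 0.1674
  σ(Item 2,Item 3) = 0.668 × 1.112 × 1.201 = 0.8921
σ²_T = Σσ²ᵢ + 2·Σσ_ij = 3.1902 + 2 × 1.4483 = 6.0868
α = (3/2)·(1 − 3.1902/6.0868) = 0.71

α = 0.71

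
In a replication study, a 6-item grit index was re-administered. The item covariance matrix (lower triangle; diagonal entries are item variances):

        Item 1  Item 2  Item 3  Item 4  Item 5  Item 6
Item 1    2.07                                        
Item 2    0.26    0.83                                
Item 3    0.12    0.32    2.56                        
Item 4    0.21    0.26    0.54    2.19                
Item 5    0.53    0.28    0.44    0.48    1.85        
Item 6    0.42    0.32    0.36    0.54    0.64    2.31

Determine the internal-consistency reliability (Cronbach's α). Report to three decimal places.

sum of item variances = 2.07 + 0.83 + 2.56 + 2.19 + 1.85 + 2.31 = 11.81
Sum of off-diagonal covariances = 5.72
σ²_T = 11.81 + 2 × 5.72 = 23.25
α = (k/(k−1))·(1 − sum of item variances/σ²_T) = (6/5)·(1 − 11.81/23.25) = 0.590

Cronbach's α = 0.590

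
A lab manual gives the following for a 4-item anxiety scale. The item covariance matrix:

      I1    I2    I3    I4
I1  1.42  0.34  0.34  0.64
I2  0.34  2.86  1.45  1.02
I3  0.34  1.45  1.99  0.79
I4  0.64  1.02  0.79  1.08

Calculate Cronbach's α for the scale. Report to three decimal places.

Σσᵢ² = 1.42 + 2.86 + 1.99 + 1.08 = 7.35
Sum of the distinct covariances = 4.58
σ²_total = 7.35 + 2 × 4.58 = 16.51
α = (k/(k−1))·(1 − Σσᵢ²/σ²_total) = (4/3)·(1 − 7.35/16.51) = 0.740

Cronbach's α = 0.740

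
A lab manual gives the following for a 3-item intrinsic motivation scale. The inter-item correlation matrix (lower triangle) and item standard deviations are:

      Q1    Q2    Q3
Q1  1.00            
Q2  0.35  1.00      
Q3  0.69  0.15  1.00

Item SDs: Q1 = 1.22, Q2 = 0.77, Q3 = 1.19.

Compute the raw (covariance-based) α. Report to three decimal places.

α = 0.685

Σσ²ᵢ = 1.22² + 0.77² + 1.19² = 3.4974
Covariances σ_ij = r_ij · s_i · s_j:
  σ(Q1,Q2) = 0.35 × 1.22 × 0.77 = 0.3288
  σ(Q1,Q3) = 0.69 × 1.22 × 1.19 = 1.0017
  σ(Q2,Q3) = 0.15 × 0.77 × 1.19 = 0.1374
σ²_T = Σσ²ᵢ + 2·Σσ_ij = 3.4974 + 2 × 1.4679 = 6.4332
α = (3/2)·(1 − 3.4974/6.4332) = 0.685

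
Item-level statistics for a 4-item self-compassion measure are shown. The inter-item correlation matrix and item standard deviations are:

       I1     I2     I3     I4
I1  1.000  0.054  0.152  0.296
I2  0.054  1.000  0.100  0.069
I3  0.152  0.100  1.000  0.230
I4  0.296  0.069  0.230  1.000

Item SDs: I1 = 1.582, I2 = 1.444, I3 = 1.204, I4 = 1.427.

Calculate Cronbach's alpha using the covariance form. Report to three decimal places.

α = 0.410

Σσ²ᵢ = 1.582² + 1.444² + 1.204² + 1.427² = 8.0738
Covariances σ_ij = r_ij · s_i · s_j:
  σ(I1,I2) = 0.054 × 1.582 × 1.444 = 0.1234
  σ(I1,I3) = 0.152 × 1.582 × 1.204 = 0.2895
  σ(I1,I4) = 0.296 × 1.582 × 1.427 = 0.6682
  σ(I2,I3) = 0.100 × 1.444 × 1.204 = 0.1739
  σ(I2,I4) = 0.069 × 1.444 × 1.427 = 0.1422
  σ(I3,I4) = 0.230 × 1.204 × 1.427 = 0.3952
σ²_T = Σσ²ᵢ + 2·Σσ_ij = 8.0738 + 2 × 1.7924 = 11.6586
α = (4/3)·(1 − 8.0738/11.6586) = 0.410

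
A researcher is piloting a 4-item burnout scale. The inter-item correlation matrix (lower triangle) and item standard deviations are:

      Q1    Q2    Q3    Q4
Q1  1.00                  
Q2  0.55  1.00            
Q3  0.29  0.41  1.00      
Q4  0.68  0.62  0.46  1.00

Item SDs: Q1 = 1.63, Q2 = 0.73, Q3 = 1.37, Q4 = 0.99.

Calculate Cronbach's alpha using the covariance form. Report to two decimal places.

Σσ²ᵢ = 1.63² + 0.73² + 1.37² + 0.99² = 6.0468
Covariances σ_ij = r_ij · s_i · s_j:
  σ(Q1,Q2) = 0.55 × 1.63 × 0.73 = 0.6544
  σ(Q1,Q3) = 0.29 × 1.63 × 1.37 = 0.6476
  σ(Q1,Q4) = 0.68 × 1.63 × 0.99 = 1.0973
  σ(Q2,Q3) = 0.41 × 0.73 × 1.37 = 0.4100
  σ(Q2,Q4) = 0.62 × 0.73 × 0.99 = 0.4481
  σ(Q3,Q4) = 0.46 × 1.37 × 0.99 = 0.6239
σ²_T = Σσ²ᵢ + 2·Σσ_ij = 6.0468 + 2 × 3.8813 = 13.8094
α = (4/3)·(1 − 6.0468/13.8094) = 0.75

α = 0.75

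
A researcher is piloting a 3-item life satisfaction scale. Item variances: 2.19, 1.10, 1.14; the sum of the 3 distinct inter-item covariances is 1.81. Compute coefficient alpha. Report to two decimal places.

α = 0.67

ΣVar(i) = 2.19 + 1.10 + 1.14 = 4.43
Sum of distinct covariances = 1.81
σ²_total = ΣVar(i) + 2·Σcov = 4.43 + 2 × 1.81 = 8.05
α = (3/2)·(1 − 4.43/8.05) = 0.67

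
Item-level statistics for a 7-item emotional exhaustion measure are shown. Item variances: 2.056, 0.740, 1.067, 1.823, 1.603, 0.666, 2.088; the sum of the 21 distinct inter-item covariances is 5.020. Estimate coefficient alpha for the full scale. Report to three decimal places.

α = 0.583

sum of item variances = 2.056 + 0.740 + 1.067 + 1.823 + 1.603 + 0.666 + 2.088 = 10.043
Sum of distinct covariances = 5.020
σ²_total = sum of item variances + 2·Σcov = 10.043 + 2 × 5.020 = 20.083
α = (7/6)·(1 − 10.043/20.083) = 0.583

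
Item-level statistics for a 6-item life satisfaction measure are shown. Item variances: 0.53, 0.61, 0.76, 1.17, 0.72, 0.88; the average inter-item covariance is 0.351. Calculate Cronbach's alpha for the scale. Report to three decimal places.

α = 0.831

ΣVar(i) = 0.53 + 0.61 + 0.76 + 1.17 + 0.72 + 0.88 = 4.67
Sum of the 15 distinct covariances = 15 × 0.351 = 5.265
Var(T) = ΣVar(i) + 2·Σcov = 4.67 + 2 × 5.265 = 15.200
α = (6/5)·(1 − 4.67/15.200) = 0.831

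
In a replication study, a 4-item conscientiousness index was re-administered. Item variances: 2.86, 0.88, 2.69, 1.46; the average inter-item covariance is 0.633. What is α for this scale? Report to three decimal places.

α = 0.654

ΣVar(i) = 2.86 + 0.88 + 2.69 + 1.46 = 7.89
Sum of the 6 distinct covariances = 6 × 0.633 = 3.798
σ²_T = ΣVar(i) + 2·Σcov = 7.89 + 2 × 3.798 = 15.486
α = (4/3)·(1 − 7.89/15.486) = 0.654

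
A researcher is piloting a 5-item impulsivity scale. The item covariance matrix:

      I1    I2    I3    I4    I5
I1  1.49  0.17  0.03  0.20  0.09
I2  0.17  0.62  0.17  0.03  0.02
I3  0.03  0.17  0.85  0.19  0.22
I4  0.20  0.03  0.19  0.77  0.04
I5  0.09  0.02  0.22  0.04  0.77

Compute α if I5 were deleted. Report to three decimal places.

α = 0.397

Remaining items: I1, I2, I3, I4 (k = 4).
ΣVar(i) = 1.49 + 0.62 + 0.85 + 0.77 = 3.73
σ²_T = 3.73 + 2 × 0.79 = 5.31
α (item deleted) = (4/3)·(1 − 3.73/5.31) = 0.397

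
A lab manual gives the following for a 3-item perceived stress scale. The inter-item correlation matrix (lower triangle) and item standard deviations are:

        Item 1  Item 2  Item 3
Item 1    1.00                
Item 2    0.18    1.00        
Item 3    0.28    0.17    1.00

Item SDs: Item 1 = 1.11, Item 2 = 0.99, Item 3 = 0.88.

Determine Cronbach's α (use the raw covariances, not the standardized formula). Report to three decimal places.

Σσ²ᵢ = 1.11² + 0.99² + 0.88² = 2.9866
Covariances σ_ij = r_ij · s_i · s_j:
  σ(Item 1,Item 2) = 0.18 × 1.11 × 0.99 = 0.1978
  σ(Item 1,Item 3) = 0.28 × 1.11 × 0.88 = 0.2735
  σ(Item 2,Item 3) = 0.17 × 0.99 × 0.88 = 0.1481
σ²_T = Σσ²ᵢ + 2·Σσ_ij = 2.9866 + 2 × 0.6194 = 4.2254
α = (3/2)·(1 − 2.9866/4.2254) = 0.440

Cronbach's α = 0.440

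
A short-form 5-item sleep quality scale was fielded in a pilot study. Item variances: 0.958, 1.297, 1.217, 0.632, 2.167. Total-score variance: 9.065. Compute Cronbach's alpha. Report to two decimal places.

Σσ²ᵢ = 0.958 + 1.297 + 1.217 + 0.632 + 2.167 = 6.271
α = (k/(k−1))·(1 − Σσ²ᵢ/Var(T)) = (5/4)·(1 − 6.271/9.065) = 0.39

α = 0.39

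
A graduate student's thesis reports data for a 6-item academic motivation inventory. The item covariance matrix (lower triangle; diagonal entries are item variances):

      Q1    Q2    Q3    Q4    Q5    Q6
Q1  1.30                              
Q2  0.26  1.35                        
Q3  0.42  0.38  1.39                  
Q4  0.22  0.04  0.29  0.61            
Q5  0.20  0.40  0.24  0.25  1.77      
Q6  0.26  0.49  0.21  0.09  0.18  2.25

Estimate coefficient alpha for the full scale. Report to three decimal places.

ΣVar(i) = 1.30 + 1.35 + 1.39 + 0.61 + 1.77 + 2.25 = 8.67
Σ_{i<j} σ_ij = 3.93
Var(T) = 8.67 + 2 × 3.93 = 16.53
α = (k/(k−1))·(1 − ΣVar(i)/Var(T)) = (6/5)·(1 − 8.67/16.53) = 0.571

α = 0.571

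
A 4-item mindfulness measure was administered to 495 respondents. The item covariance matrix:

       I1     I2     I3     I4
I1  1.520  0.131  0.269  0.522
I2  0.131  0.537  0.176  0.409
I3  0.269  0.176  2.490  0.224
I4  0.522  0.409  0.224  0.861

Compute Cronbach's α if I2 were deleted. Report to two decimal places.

Remaining items: I1, I3, I4 (k = 3).
Σσᵢ² = 1.520 + 2.490 + 0.861 = 4.871
σ²_total = 4.871 + 2 × 1.015 = 6.901
α (item deleted) = (3/2)·(1 − 4.871/6.901) = 0.44

Cronbach's α = 0.44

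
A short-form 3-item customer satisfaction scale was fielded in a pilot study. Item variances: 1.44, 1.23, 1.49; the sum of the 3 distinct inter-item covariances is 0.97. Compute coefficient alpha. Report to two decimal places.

α = 0.48

sum of item variances = 1.44 + 1.23 + 1.49 = 4.16
Sum of distinct covariances = 0.97
total variance = sum of item variances + 2·Σcov = 4.16 + 2 × 0.97 = 6.10
α = (3/2)·(1 − 4.16/6.10) = 0.48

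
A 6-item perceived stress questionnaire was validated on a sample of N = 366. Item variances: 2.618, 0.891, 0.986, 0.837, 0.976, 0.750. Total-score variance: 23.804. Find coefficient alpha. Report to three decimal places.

ΣVar(i) = 2.618 + 0.891 + 0.986 + 0.837 + 0.976 + 0.750 = 7.058
α = (k/(k−1))·(1 − ΣVar(i)/σ²_T) = (6/5)·(1 − 7.058/23.804) = 0.844

α = 0.844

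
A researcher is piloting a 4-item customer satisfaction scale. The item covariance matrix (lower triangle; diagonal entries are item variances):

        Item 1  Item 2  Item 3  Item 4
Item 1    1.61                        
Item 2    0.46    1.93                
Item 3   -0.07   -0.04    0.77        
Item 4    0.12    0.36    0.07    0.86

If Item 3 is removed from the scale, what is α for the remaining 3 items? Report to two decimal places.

Remaining items: Item 1, Item 2, Item 4 (k = 3).
sum of item variances = 1.61 + 1.93 + 0.86 = 4.40
Var(T) = 4.40 + 2 × 0.94 = 6.28
α (item deleted) = (3/2)·(1 − 4.40/6.28) = 0.45

α = 0.45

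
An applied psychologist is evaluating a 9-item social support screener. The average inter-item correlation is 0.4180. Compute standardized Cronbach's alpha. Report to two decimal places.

Standardized α = k·r̄ / (1 + (k−1)·r̄) = 9 × 0.4180 / (1 + 8 × 0.4180)
  = 3.7620 / 4.3440 = 0.87

α = 0.87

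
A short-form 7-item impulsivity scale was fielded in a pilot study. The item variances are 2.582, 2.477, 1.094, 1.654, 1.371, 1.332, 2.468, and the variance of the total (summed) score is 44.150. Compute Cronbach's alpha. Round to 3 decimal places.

α = 0.824

Σσ²ᵢ = 2.582 + 2.477 + 1.094 + 1.654 + 1.371 + 1.332 + 2.468 = 12.978
α = (k/(k−1))·(1 − Σσ²ᵢ/σ²_total) = (7/6)·(1 − 12.978/44.150) = 0.824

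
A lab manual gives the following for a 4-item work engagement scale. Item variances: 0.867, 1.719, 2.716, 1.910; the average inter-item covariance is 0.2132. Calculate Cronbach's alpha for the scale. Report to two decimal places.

ΣVar(i) = 0.867 + 1.719 + 2.716 + 1.910 = 7.212
Sum of the 6 distinct covariances = 6 × 0.2132 = 1.2792
σ²_T = ΣVar(i) + 2·Σcov = 7.212 + 2 × 1.2792 = 9.7704
α = (4/3)·(1 − 7.212/9.7704) = 0.35

α = 0.35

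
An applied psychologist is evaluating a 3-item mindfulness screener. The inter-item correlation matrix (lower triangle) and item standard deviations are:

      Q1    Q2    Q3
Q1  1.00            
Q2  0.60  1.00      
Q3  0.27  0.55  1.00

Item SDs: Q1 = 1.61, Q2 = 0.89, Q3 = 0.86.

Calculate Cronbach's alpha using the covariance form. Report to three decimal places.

Cronbach's alpha = 0.668

Σσ²ᵢ = 1.61² + 0.89² + 0.86² = 4.1238
Covariances σ_ij = r_ij · s_i · s_j:
  σ(Q1,Q2) = 0.60 × 1.61 × 0.89 = 0.8597
  σ(Q1,Q3) = 0.27 × 1.61 × 0.86 = 0.3738
  σ(Q2,Q3) = 0.55 × 0.89 × 0.86 = 0.4210
σ²_T = Σσ²ᵢ + 2·Σσ_ij = 4.1238 + 2 × 1.6545 = 7.4328
α = (3/2)·(1 − 4.1238/7.4328) = 0.668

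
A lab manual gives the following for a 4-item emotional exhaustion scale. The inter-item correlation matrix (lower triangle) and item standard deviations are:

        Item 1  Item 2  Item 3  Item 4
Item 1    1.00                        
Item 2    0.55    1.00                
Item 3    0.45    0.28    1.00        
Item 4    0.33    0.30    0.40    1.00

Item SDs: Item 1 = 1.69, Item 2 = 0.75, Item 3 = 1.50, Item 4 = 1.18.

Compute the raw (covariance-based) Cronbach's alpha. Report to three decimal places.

α = 0.690

Σσ²ᵢ = 1.69² + 0.75² + 1.50² + 1.18² = 7.0610
Covariances σ_ij = r_ij · s_i · s_j:
  σ(Item 1,Item 2) = 0.55 × 1.69 × 0.75 = 0.6971
  σ(Item 1,Item 3) = 0.45 × 1.69 × 1.50 = 1.1407
  σ(Item 1,Item 4) = 0.33 × 1.69 × 1.18 = 0.6581
  σ(Item 2,Item 3) = 0.28 × 0.75 × 1.50 = 0.3150
  σ(Item 2,Item 4) = 0.30 × 0.75 × 1.18 = 0.2655
  σ(Item 3,Item 4) = 0.40 × 1.50 × 1.18 = 0.7080
σ²_T = Σσ²ᵢ + 2·Σσ_ij = 7.0610 + 2 × 3.7844 = 14.6298
α = (4/3)·(1 − 7.0610/14.6298) = 0.690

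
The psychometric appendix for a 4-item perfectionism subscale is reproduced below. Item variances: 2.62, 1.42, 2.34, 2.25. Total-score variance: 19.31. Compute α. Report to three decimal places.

α = 0.737

Σσ²ᵢ = 2.62 + 1.42 + 2.34 + 2.25 = 8.63
α = (k/(k−1))·(1 − Σσ²ᵢ/σ²_T) = (4/3)·(1 − 8.63/19.31) = 0.737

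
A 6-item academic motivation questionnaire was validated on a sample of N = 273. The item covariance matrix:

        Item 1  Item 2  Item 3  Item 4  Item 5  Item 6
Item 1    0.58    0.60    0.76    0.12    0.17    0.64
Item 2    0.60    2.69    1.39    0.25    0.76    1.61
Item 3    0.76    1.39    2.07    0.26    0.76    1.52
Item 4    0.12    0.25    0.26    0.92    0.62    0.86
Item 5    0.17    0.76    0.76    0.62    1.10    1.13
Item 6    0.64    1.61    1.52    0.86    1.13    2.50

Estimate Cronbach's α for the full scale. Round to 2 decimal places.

Σσᵢ² = 0.58 + 2.69 + 2.07 + 0.92 + 1.10 + 2.50 = 9.86
Sum of off-diagonal covariances = 11.45
total variance = 9.86 + 2 × 11.45 = 32.76
α = (k/(k−1))·(1 − Σσᵢ²/total variance) = (6/5)·(1 − 9.86/32.76) = 0.84

Cronbach's α = 0.84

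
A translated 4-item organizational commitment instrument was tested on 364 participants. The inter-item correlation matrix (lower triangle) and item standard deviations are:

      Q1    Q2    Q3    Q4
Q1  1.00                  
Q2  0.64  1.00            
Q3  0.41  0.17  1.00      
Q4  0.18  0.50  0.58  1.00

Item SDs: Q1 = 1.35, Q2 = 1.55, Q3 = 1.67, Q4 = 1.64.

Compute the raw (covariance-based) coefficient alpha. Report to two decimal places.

α = 0.74

Σσ²ᵢ = 1.35² + 1.55² + 1.67² + 1.64² = 9.7035
Covariances σ_ij = r_ij · s_i · s_j:
  σ(Q1,Q2) = 0.64 × 1.35 × 1.55 = 1.3392
  σ(Q1,Q3) = 0.41 × 1.35 × 1.67 = 0.9243
  σ(Q1,Q4) = 0.18 × 1.35 × 1.64 = 0.3985
  σ(Q2,Q3) = 0.17 × 1.55 × 1.67 = 0.4400
  σ(Q2,Q4) = 0.50 × 1.55 × 1.64 = 1.2710
  σ(Q3,Q4) = 0.58 × 1.67 × 1.64 = 1.5885
σ²_T = Σσ²ᵢ + 2·Σσ_ij = 9.7035 + 2 × 5.9615 = 21.6265
α = (4/3)·(1 − 9.7035/21.6265) = 0.74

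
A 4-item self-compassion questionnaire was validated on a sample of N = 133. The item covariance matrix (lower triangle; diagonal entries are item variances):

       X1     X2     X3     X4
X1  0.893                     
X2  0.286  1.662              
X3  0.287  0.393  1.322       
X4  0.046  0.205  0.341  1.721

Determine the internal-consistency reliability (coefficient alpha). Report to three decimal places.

α = 0.477

sum of item variances = 0.893 + 1.662 + 1.322 + 1.721 = 5.598
Sum of the distinct covariances = 1.558
total variance = 5.598 + 2 × 1.558 = 8.714
α = (k/(k−1))·(1 − sum of item variances/total variance) = (4/3)·(1 − 5.598/8.714) = 0.477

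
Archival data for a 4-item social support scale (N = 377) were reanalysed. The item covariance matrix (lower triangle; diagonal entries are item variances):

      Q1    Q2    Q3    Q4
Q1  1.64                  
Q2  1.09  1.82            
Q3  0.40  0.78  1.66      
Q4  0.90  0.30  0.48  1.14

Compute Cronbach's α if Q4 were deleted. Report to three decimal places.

Cronbach's α = 0.705

Remaining items: Q1, Q2, Q3 (k = 3).
ΣVar(i) = 1.64 + 1.82 + 1.66 = 5.12
Var(T) = 5.12 + 2 × 2.27 = 9.66
α (item deleted) = (3/2)·(1 − 5.12/9.66) = 0.705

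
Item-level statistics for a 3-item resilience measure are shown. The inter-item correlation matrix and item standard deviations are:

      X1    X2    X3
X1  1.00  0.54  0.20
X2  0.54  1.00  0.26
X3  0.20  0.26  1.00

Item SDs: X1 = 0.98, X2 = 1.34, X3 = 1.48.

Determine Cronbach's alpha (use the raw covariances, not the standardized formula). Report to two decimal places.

Σσ²ᵢ = 0.98² + 1.34² + 1.48² = 4.9464
Covariances σ_ij = r_ij · s_i · s_j:
  σ(X1,X2) = 0.54 × 0.98 × 1.34 = 0.7091
  σ(X1,X3) = 0.20 × 0.98 × 1.48 = 0.2901
  σ(X2,X3) = 0.26 × 1.34 × 1.48 = 0.5156
σ²_T = Σσ²ᵢ + 2·Σσ_ij = 4.9464 + 2 × 1.5148 = 7.9760
α = (3/2)·(1 − 4.9464/7.9760) = 0.57

α = 0.57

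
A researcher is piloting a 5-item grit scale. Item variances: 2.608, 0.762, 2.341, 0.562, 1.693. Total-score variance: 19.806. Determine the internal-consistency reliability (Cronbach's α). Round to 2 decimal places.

α = 0.75

sum of item variances = 2.608 + 0.762 + 2.341 + 0.562 + 1.693 = 7.966
α = (k/(k−1))·(1 − sum of item variances/Var(T)) = (5/4)·(1 − 7.966/19.806) = 0.75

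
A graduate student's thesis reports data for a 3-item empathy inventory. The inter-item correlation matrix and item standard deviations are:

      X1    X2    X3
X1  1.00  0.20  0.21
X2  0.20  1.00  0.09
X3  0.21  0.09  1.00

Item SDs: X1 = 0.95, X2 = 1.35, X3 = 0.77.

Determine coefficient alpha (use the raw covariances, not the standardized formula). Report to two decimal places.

Σσ²ᵢ = 0.95² + 1.35² + 0.77² = 3.3179
Covariances σ_ij = r_ij · s_i · s_j:
  σ(X1,X2) = 0.20 × 0.95 × 1.35 = 0.2565
  σ(X1,X3) = 0.21 × 0.95 × 0.77 = 0.1536
  σ(X2,X3) = 0.09 × 1.35 × 0.77 = 0.0936
σ²_T = Σσ²ᵢ + 2·Σσ_ij = 3.3179 + 2 × 0.5037 = 4.3253
α = (3/2)·(1 − 3.3179/4.3253) = 0.35

α = 0.35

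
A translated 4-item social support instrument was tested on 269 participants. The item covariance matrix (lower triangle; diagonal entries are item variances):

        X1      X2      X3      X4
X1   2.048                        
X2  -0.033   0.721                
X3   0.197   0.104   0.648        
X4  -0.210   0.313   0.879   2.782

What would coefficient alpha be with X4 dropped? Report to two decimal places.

α = 0.20

Remaining items: X1, X2, X3 (k = 3).
Σσ²ᵢ = 2.048 + 0.721 + 0.648 = 3.417
total variance = 3.417 + 2 × 0.268 = 3.953
α (item deleted) = (3/2)·(1 − 3.417/3.953) = 0.20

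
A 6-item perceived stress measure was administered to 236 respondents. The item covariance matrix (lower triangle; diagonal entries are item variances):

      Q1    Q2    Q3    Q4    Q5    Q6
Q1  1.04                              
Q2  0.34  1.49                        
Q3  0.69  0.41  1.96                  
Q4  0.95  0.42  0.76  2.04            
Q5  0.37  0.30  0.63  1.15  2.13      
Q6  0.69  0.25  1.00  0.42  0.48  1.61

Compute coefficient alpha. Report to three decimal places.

α = 0.760

sum of item variances = 1.04 + 1.49 + 1.96 + 2.04 + 2.13 + 1.61 = 10.27
Sum of the distinct covariances = 8.86
total variance = 10.27 + 2 × 8.86 = 27.99
α = (k/(k−1))·(1 − sum of item variances/total variance) = (6/5)·(1 − 10.27/27.99) = 0.760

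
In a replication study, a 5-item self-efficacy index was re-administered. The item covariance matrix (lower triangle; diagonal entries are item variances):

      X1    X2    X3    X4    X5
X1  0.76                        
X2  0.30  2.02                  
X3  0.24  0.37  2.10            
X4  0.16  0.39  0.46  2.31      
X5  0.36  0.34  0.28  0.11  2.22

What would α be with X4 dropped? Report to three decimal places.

α = 0.463

Remaining items: X1, X2, X3, X5 (k = 4).
Σσᵢ² = 0.76 + 2.02 + 2.10 + 2.22 = 7.10
Var(T) = 7.10 + 2 × 1.89 = 10.88
α (item deleted) = (4/3)·(1 − 7.10/10.88) = 0.463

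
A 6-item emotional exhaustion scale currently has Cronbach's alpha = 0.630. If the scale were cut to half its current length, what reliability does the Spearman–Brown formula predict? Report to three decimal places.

Length factor m = 1/2
α' = m·α / (1 − (1−m)·α)
   = 1/2 × 0.630 / (1 − (1 − 1/2) × 0.630)
   = 0.3150 / 0.6850 = 0.460

predicted reliability = 0.460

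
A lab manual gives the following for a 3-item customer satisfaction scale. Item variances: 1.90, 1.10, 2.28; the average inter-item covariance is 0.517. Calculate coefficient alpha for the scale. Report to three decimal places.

α = 0.555

Σσ²ᵢ = 1.90 + 1.10 + 2.28 = 5.28
Sum of the 3 distinct covariances = 3 × 0.517 = 1.551
Var(T) = Σσ²ᵢ + 2·Σcov = 5.28 + 2 × 1.551 = 8.382
α = (3/2)·(1 − 5.28/8.382) = 0.555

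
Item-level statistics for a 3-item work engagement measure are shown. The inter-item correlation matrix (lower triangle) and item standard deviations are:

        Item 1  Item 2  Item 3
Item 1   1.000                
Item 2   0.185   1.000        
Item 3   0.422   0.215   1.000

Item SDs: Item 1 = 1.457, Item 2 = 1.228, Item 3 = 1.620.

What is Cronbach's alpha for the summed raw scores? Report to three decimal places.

Σσ²ᵢ = 1.457² + 1.228² + 1.620² = 6.2552
Covariances σ_ij = r_ij · s_i · s_j:
  σ(Item 1,Item 2) = 0.185 × 1.457 × 1.228 = 0.3310
  σ(Item 1,Item 3) = 0.422 × 1.457 × 1.620 = 0.9961
  σ(Item 2,Item 3) = 0.215 × 1.228 × 1.620 = 0.4277
σ²_T = Σσ²ᵢ + 2·Σσ_ij = 6.2552 + 2 × 1.7548 = 9.7648
α = (3/2)·(1 − 6.2552/9.7648) = 0.539

α = 0.539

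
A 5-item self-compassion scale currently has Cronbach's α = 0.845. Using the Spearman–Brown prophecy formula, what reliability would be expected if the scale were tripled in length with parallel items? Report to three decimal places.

Length factor m = 3
α' = m·α / (1 + (m−1)·α)
   = 3 × 0.845 / (1 + (3 − 1) × 0.845)
   = 2.5350 / 2.6900 = 0.942

predicted reliability = 0.942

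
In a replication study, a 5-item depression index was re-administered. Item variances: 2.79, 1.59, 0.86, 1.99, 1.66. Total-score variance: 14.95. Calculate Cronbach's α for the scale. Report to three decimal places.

Cronbach's α = 0.507

Σσᵢ² = 2.79 + 1.59 + 0.86 + 1.99 + 1.66 = 8.89
α = (k/(k−1))·(1 − Σσᵢ²/Var(T)) = (5/4)·(1 − 8.89/14.95) = 0.507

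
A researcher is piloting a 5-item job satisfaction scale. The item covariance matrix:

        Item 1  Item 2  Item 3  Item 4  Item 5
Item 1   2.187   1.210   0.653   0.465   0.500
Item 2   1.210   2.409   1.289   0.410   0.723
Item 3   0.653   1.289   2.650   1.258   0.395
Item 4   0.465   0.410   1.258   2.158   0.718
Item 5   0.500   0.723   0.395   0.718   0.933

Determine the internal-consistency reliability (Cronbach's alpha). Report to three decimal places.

α = 0.745

Σσᵢ² = 2.187 + 2.409 + 2.650 + 2.158 + 0.933 = 10.337
Sum of the distinct covariances = 7.621
σ²_T = 10.337 + 2 × 7.621 = 25.579
α = (k/(k−1))·(1 − Σσᵢ²/σ²_T) = (5/4)·(1 − 10.337/25.579) = 0.745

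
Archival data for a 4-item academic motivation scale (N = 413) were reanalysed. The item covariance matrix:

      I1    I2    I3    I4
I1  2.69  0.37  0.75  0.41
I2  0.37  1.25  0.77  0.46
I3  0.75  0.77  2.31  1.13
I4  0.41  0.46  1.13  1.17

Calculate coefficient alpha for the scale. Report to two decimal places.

coefficient alpha = 0.68

Σσ²ᵢ = 2.69 + 1.25 + 2.31 + 1.17 = 7.42
Σ_{i<j} σ_ij = 3.89
σ²_T = 7.42 + 2 × 3.89 = 15.20
α = (k/(k−1))·(1 − Σσ²ᵢ/σ²_T) = (4/3)·(1 − 7.42/15.20) = 0.68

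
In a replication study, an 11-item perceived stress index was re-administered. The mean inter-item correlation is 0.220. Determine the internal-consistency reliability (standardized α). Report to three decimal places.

Standardized α = k·r̄ / (1 + (k−1)·r̄) = 11 × 0.220 / (1 + 10 × 0.220)
  = 2.4200 / 3.2000 = 0.756

standardized α = 0.756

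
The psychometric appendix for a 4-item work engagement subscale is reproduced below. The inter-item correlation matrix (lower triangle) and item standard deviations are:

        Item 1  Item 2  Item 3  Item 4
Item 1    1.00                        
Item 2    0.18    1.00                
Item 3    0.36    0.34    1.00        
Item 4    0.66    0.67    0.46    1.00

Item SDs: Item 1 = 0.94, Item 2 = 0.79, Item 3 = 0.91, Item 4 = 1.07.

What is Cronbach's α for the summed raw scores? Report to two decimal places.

Σσ²ᵢ = 0.94² + 0.79² + 0.91² + 1.07² = 3.4807
Covariances σ_ij = r_ij · s_i · s_j:
  σ(Item 1,Item 2) = 0.18 × 0.94 × 0.79 = 0.1337
  σ(Item 1,Item 3) = 0.36 × 0.94 × 0.91 = 0.3079
  σ(Item 1,Item 4) = 0.66 × 0.94 × 1.07 = 0.6638
  σ(Item 2,Item 3) = 0.34 × 0.79 × 0.91 = 0.2444
  σ(Item 2,Item 4) = 0.67 × 0.79 × 1.07 = 0.5664
  σ(Item 3,Item 4) = 0.46 × 0.91 × 1.07 = 0.4479
σ²_T = Σσ²ᵢ + 2·Σσ_ij = 3.4807 + 2 × 2.3641 = 8.2089
α = (4/3)·(1 − 3.4807/8.2089) = 0.77

Cronbach's α = 0.77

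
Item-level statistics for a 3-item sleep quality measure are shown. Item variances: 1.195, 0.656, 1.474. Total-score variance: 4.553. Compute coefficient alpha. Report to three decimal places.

sum of item variances = 1.195 + 0.656 + 1.474 = 3.325
α = (k/(k−1))·(1 − sum of item variances/σ²_T) = (3/2)·(1 − 3.325/4.553) = 0.405

coefficient alpha = 0.405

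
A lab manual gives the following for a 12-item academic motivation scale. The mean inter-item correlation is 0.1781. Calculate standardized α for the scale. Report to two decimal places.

Standardized α = k·r̄ / (1 + (k−1)·r̄) = 12 × 0.1781 / (1 + 11 × 0.1781)
  = 2.1372 / 2.9591 = 0.72

standardized α = 0.72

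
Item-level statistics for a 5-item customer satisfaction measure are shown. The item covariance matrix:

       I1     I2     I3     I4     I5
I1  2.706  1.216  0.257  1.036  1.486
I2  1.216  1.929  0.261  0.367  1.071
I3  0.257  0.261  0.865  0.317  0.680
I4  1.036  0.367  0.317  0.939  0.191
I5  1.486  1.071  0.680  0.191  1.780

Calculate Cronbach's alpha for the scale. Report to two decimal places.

ΣVar(i) = 2.706 + 1.929 + 0.865 + 0.939 + 1.780 = 8.219
Σ_{i<j} σ_ij = 6.882
Var(T) = 8.219 + 2 × 6.882 = 21.983
α = (k/(k−1))·(1 − ΣVar(i)/Var(T)) = (5/4)·(1 − 8.219/21.983) = 0.78

Cronbach's alpha = 0.78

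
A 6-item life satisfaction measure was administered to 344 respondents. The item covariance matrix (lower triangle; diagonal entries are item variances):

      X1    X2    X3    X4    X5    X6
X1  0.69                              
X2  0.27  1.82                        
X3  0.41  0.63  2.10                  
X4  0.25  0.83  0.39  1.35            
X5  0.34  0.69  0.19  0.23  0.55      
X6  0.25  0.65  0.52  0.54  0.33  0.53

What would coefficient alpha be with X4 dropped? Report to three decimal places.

Remaining items: X1, X2, X3, X5, X6 (k = 5).
Σσ²ᵢ = 0.69 + 1.82 + 2.10 + 0.55 + 0.53 = 5.69
Var(T) = 5.69 + 2 × 4.28 = 14.25
α (item deleted) = (5/4)·(1 − 5.69/14.25) = 0.751

coefficient alpha = 0.751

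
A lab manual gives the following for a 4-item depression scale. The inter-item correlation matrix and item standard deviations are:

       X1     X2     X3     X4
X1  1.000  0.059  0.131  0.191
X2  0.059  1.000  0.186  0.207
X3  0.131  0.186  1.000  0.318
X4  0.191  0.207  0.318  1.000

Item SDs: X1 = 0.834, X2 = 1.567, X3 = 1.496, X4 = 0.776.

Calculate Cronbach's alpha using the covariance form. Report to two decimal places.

Σσ²ᵢ = 0.834² + 1.567² + 1.496² + 0.776² = 5.9912
Covariances σ_ij = r_ij · s_i · s_j:
  σ(X1,X2) = 0.059 × 0.834 × 1.567 = 0.0771
  σ(X1,X3) = 0.131 × 0.834 × 1.496 = 0.1634
  σ(X1,X4) = 0.191 × 0.834 × 0.776 = 0.1236
  σ(X2,X3) = 0.186 × 1.567 × 1.496 = 0.4360
  σ(X2,X4) = 0.207 × 1.567 × 0.776 = 0.2517
  σ(X3,X4) = 0.318 × 1.496 × 0.776 = 0.3692
σ²_T = Σσ²ᵢ + 2·Σσ_ij = 5.9912 + 2 × 1.4210 = 8.8332
α = (4/3)·(1 − 5.9912/8.8332) = 0.43

Cronbach's alpha = 0.43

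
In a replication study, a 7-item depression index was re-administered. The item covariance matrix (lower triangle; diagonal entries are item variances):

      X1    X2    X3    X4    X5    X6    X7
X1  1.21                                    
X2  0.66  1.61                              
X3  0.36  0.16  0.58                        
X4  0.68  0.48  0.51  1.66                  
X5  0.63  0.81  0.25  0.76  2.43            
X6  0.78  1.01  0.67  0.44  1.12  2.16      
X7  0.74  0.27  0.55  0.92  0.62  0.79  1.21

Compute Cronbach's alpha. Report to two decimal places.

Σσ²ᵢ = 1.21 + 1.61 + 0.58 + 1.66 + 2.43 + 2.16 + 1.21 = 10.86
Sum of off-diagonal covariances = 13.21
total variance = 10.86 + 2 × 13.21 = 37.28
α = (k/(k−1))·(1 − Σσ²ᵢ/total variance) = (7/6)·(1 − 10.86/37.28) = 0.83

Cronbach's alpha = 0.83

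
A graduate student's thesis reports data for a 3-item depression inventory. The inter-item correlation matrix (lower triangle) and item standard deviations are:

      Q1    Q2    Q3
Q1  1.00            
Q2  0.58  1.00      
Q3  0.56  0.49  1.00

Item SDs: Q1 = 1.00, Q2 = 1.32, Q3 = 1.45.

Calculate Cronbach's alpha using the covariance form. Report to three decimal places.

Σσ²ᵢ = 1.00² + 1.32² + 1.45² = 4.8449
Covariances σ_ij = r_ij · s_i · s_j:
  σ(Q1,Q2) = 0.58 × 1.00 × 1.32 = 0.7656
  σ(Q1,Q3) = 0.56 × 1.00 × 1.45 = 0.8120
  σ(Q2,Q3) = 0.49 × 1.32 × 1.45 = 0.9379
σ²_T = Σσ²ᵢ + 2·Σσ_ij = 4.8449 + 2 × 2.5155 = 9.8759
α = (3/2)·(1 − 4.8449/9.8759) = 0.764

Cronbach's alpha = 0.764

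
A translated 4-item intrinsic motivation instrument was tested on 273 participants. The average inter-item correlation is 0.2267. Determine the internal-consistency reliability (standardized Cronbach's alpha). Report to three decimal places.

standardized Cronbach's alpha = 0.540

Standardized α = k·r̄ / (1 + (k−1)·r̄) = 4 × 0.2267 / (1 + 3 × 0.2267)
  = 0.9068 / 1.6801 = 0.540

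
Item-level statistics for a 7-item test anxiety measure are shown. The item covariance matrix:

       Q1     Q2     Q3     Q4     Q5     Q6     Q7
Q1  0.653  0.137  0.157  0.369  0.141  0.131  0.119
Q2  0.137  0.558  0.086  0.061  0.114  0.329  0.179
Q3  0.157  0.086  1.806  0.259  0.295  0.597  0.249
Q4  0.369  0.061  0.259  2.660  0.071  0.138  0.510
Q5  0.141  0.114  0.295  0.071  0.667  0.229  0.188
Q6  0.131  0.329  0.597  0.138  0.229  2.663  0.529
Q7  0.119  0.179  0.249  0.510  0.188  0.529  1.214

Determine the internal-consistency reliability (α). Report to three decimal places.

α = 0.570

Σσ²ᵢ = 0.653 + 0.558 + 1.806 + 2.660 + 0.667 + 2.663 + 1.214 = 10.221
Sum of off-diagonal covariances = 4.888
total variance = 10.221 + 2 × 4.888 = 19.997
α = (k/(k−1))·(1 − Σσ²ᵢ/total variance) = (7/6)·(1 − 10.221/19.997) = 0.570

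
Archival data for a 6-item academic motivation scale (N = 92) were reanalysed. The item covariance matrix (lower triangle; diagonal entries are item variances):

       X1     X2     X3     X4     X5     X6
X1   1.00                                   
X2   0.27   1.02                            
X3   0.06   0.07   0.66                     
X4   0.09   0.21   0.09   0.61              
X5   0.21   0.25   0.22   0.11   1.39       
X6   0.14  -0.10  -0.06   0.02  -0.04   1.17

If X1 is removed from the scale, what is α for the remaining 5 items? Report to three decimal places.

Remaining items: X2, X3, X4, X5, X6 (k = 5).
Σσ²ᵢ = 1.02 + 0.66 + 0.61 + 1.39 + 1.17 = 4.85
σ²_total = 4.85 + 2 × 0.77 = 6.39
α (item deleted) = (5/4)·(1 − 4.85/6.39) = 0.301

α = 0.301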